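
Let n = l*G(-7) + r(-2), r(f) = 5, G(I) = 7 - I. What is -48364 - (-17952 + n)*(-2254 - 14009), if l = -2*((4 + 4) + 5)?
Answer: -297840157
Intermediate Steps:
l = -26 (l = -2*(8 + 5) = -2*13 = -26)
n = -359 (n = -26*(7 - 1*(-7)) + 5 = -26*(7 + 7) + 5 = -26*14 + 5 = -364 + 5 = -359)
-48364 - (-17952 + n)*(-2254 - 14009) = -48364 - (-17952 - 359)*(-2254 - 14009) = -48364 - (-18311)*(-16263) = -48364 - 1*297791793 = -48364 - 297791793 = -297840157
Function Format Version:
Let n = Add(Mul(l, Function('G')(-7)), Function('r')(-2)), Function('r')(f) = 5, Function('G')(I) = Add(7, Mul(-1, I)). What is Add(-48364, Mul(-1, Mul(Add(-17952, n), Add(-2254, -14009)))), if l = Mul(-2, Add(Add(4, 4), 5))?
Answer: -297840157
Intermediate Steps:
l = -26 (l = Mul(-2, Add(8, 5)) = Mul(-2, 13) = -26)
n = -359 (n = Add(Mul(-26, Add(7, Mul(-1, -7))), 5) = Add(Mul(-26, Add(7, 7)), 5) = Add(Mul(-26, 14), 5) = Add(-364, 5) = -359)
Add(-48364, Mul(-1, Mul(Add(-17952, n), Add(-2254, -14009)))) = Add(-48364, Mul(-1, Mul(Add(-17952, -359), Add(-2254, -14009)))) = Add(-48364, Mul(-1, Mul(-18311, -16263))) = Add(-48364, Mul(-1, 297791793)) = Add(-48364, -297791793) = -297840157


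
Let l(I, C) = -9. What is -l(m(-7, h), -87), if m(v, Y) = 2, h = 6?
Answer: 9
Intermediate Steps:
-l(m(-7, h), -87) = -1*(-9) = 9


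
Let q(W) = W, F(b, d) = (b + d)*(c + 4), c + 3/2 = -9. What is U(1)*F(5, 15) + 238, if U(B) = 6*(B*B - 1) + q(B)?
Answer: 108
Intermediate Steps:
c = -21/2 (c = -3/2 - 9 = -21/2 ≈ -10.500)
F(b, d) = -13*b/2 - 13*d/2 (F(b, d) = (b + d)*(-21/2 + 4) = (b + d)*(-13/2) = -13*b/2 - 13*d/2)
U(B) = -6 + B + 6*B**2 (U(B) = 6*(B*B - 1) + B = 6*(B**2 - 1) + B = 6*(-1 + B**2) + B = (-6 + 6*B**2) + B = -6 + B + 6*B**2)
U(1)*F(5, 15) + 238 = (-6 + 1 + 6*1**2)*(-13/2*5 - 13/2*15) + 238 = (-6 + 1 + 6*1)*(-65/2 - 195/2) + 238 = (-6 + 1 + 6)*(-130) + 238 = 1*(-130) + 238 = -130 + 238 = 108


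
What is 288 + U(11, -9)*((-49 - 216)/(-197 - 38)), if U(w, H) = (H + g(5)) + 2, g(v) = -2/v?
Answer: 65719/235 ≈ 279.66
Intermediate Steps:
U(w, H) = 8/5 + H (U(w, H) = (H - 2/5) + 2 = (H - 2*⅕) + 2 = (H - ⅖) + 2 = (-⅖ + H) + 2 = 8/5 + H)
288 + U(11, -9)*((-49 - 216)/(-197 - 38)) = 288 + (8/5 - 9)*((-49 - 216)/(-197 - 38)) = 288 - (-1961)/(-235) = 288 - (-1961)*(-1)/235 = 288 - 37/5*53/47 = 288 - 1961/235 = 65719/235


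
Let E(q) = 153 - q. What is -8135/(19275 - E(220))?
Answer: -8135/19342 ≈ -0.42059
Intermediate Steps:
-8135/(19275 - E(220)) = -8135/(19275 - (153 - 1*220)) = -8135/(19275 - (153 - 220)) = -8135/(19275 - 1*(-67)) = -8135/(19275 + 67) = -8135/19342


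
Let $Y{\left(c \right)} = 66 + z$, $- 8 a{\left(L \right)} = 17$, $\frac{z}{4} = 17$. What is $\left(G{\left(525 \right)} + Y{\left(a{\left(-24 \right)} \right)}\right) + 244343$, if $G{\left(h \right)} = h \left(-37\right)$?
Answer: $225052$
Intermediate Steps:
$z = 68$ ($z = 4 \cdot 17 = 68$)
$a{\left(L \right)} = - \frac{17}{8}$ ($a{\left(L \right)} = \left(- \frac{1}{8}\right) 17 = - \frac{17}{8}$)
$G{\left(h \right)} = - 37 h$
$Y{\left(c \right)} = 134$ ($Y{\left(c \right)} = 66 + 68 = 134$)
$\left(G{\left(525 \right)} + Y{\left(a{\left(-24 \right)} \right)}\right) + 244343 = \left(\left(-37\right) 525 + 134\right) + 244343 = \left(-19425 + 134\right) + 244343 = -19291 + 244343 = 225052$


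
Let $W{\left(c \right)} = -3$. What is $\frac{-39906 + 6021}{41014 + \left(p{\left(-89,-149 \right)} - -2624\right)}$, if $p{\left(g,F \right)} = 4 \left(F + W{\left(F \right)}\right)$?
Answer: $- \frac{6777}{8606} \approx -0.78747$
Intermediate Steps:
$p{\left(g,F \right)} = -12 + 4 F$ ($p{\left(g,F \right)} = 4 \left(F - 3\right) = 4 \left(-3 + F\right) = -12 + 4 F$)
$\frac{-39906 + 6021}{41014 + \left(p{\left(-89,-149 \right)} - -2624\right)} = \frac{-39906 + 6021}{41014 + \left(\left(-12 + 4 \left(-149\right)\right) - -2624\right)} = - \frac{33885}{41014 + \left(\left(-12 - 596\right) + 2624\right)} = - \frac{33885}{41014 + \left(-608 + 2624\right)} = - \frac{33885}{41014 + 2016} = - \frac{33885}{43030} = \left(-33885\right) \frac{1}{43030} = - \frac{6777}{8606}$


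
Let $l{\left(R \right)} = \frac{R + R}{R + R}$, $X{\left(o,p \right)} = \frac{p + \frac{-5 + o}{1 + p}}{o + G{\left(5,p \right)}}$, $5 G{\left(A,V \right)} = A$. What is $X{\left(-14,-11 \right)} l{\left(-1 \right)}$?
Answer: $\frac{7}{10} \approx 0.7$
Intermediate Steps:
$G{\left(A,V \right)} = \frac{A}{5}$
$X{\left(o,p \right)} = \frac{p + \frac{-5 + o}{1 + p}}{1 + o}$ ($X{\left(o,p \right)} = \frac{p + \frac{-5 + o}{1 + p}}{o + \frac{1}{5} \cdot 5} = \frac{p + \frac{-5 + o}{1 + p}}{o + 1} = \frac{p + \frac{-5 + o}{1 + p}}{1 + o}$)
$l{\left(R \right)} = 1$ ($l{\left(R \right)} = \frac{2 R}{2 R} = 2 R \frac{1}{2 R} = 1$)
$X{\left(-14,-11 \right)} l{\left(-1 \right)} = \frac{-5 - 14 - 11 + \left(-11\right)^{2}}{1 - 14 - 11 - -154} \cdot 1 = \frac{-5 - 14 - 11 + 121}{1 - 14 - 11 + 154} \cdot 1 = \frac{1}{130} \cdot 91 \cdot 1 = \frac{7}{10} \cdot 1 = \frac{7}{10}$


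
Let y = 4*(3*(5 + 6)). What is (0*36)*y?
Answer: 0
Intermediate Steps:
y = 132 (y = 4*(3*11) = 4*33 = 132)
(0*36)*y = (0*36)*132 = 0*132 = 0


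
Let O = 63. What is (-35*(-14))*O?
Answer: 30870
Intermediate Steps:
(-35*(-14))*O = -35*(-14)*63 = 490*63 = 30870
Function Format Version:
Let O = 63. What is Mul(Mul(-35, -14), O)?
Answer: 30870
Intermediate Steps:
Mul(Mul(-35, -14), O) = Mul(Mul(-35, -14), 63) = Mul(490, 63) = 30870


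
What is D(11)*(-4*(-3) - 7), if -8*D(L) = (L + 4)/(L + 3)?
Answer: -75/112 ≈ -0.66964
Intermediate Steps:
D(L) = -(4 + L)/(8*(3 + L)) (D(L) = -(L + 4)/(8*(L + 3)) = -(4 + L)/(8*(3 + L)))
D(11)*(-4*(-3) - 7) = ((-4 - 1*11)/(8*(3 + 11)))*(-4*(-3) - 7) = ((⅛)*(-4 - 11)/14)*(12 - 7) = ((⅛)*(1/14)*(-15))*5 = -15/112*5 = -75/112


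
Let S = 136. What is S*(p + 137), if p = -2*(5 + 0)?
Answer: 17272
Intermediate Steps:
p = -10 (p = -2*5 = -10)
S*(p + 137) = 136*(-10 + 137) = 136*127 = 17272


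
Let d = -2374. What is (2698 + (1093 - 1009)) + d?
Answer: 408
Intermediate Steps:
(2698 + (1093 - 1009)) + d = (2698 + (1093 - 1009)) - 2374 = (2698 + 84) - 2374 = 2782 - 2374 = 408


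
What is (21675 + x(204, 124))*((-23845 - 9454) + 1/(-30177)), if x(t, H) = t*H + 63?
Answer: -5251418866824/3353 ≈ -1.5662e+9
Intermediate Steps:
x(t, H) = 63 + H*t (x(t, H) = H*t + 63 = 63 + H*t)
(21675 + x(204, 124))*((-23845 - 9454) + 1/(-30177)) = (21675 + (63 + 124*204))*((-23845 - 9454) + 1/(-30177)) = (21675 + (63 + 25296))*(-33299 - 1/30177) = (21675 + 25359)*(-1004863924/30177) = 47034*(-1004863924/30177) = -5251418866824/3353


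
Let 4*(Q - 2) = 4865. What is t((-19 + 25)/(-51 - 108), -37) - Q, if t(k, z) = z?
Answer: -5021/4 ≈ -1255.3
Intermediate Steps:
Q = 4873/4 (Q = 2 + (¼)*4865 = 2 + 4865/4 = 4873/4 ≈ 1218.3)
t((-19 + 25)/(-51 - 108), -37) - Q = -37 - 1*4873/4 = -37 - 4873/4 = -5021/4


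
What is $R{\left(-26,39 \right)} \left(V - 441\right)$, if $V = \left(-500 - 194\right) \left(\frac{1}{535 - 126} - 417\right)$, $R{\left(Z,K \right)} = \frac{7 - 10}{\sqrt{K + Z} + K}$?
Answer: $- \frac{1063644471}{47444} + \frac{354548157 \sqrt{13}}{616772} \approx -20346.0$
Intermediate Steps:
$R{\left(Z,K \right)} = - \frac{3}{K + \sqrt{K + Z}}$
$V = \frac{118363088}{409}$ ($V = - 694 \left(\frac{1}{409} - 417\right) = \left(-694\right) \left(- \frac{170552}{409}\right) = \frac{118363088}{409} \approx 2.894 \cdot 10^{5}$)
$R{\left(-26,39 \right)} \left(V - 441\right) = - \frac{3}{39 + \sqrt{39 - 26}} \left(\frac{118363088}{409} - 441\right) = - \frac{3}{39 + \sqrt{13}} \cdot \frac{118182719}{409} = - \frac{354548157}{409 \left(39 + \sqrt{13}\right)}$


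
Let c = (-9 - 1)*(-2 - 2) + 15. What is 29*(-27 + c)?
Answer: 812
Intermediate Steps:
c = 55 (c = -10*(-4) + 15 = 40 + 15 = 55)
29*(-27 + c) = 29*(-27 + 55) = 29*28 = 812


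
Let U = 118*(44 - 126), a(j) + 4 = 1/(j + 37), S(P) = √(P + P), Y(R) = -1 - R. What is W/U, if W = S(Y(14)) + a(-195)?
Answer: 633/1528808 - I*√30/9676 ≈ 0.00041405 - 0.00056606*I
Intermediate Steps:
S(P) = √2*√P (S(P) = √(2*P) = √2*√P)
a(j) = -4 + 1/(37 + j) (a(j) = -4 + 1/(j + 37) = -4 + 1/(37 + j))
U = -9676 (U = 118*(-82) = -9676)
W = -633/158 + I*√30 (W = √2*√(-1 - 1*14) + (-147 - 4*(-195))/(37 - 195) = √2*√(-1 - 14) + (-147 + 780)/(-158) = √2*√(-15) - 1/158*633 = √2*(I*√15) - 633/158 = I*√30 - 633/158 = -633/158 + I*√30 ≈ -4.0063 + 5.4772*I)
W/U = (-633/158 + I*√30)/(-9676) = (-633/158 + I*√30)*(-1/9676) = 633/1528808 - I*√30/9676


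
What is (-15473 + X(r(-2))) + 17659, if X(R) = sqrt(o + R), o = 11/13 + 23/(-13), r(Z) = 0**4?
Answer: 2186 + 2*I*sqrt(39)/13 ≈ 2186.0 + 0.96077*I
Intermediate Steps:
r(Z) = 0
o = -12/13 (o = 11*(1/13) + 23*(-1/13) = 11/13 - 23/13 = -12/13 ≈ -0.92308)
X(R) = sqrt(-12/13 + R)
(-15473 + X(r(-2))) + 17659 = (-15473 + sqrt(-156 + 169*0)/13) + 17659 = (-15473 + sqrt(-156 + 0)/13) + 17659 = (-15473 + sqrt(-156)/13) + 17659 = (-15473 + (2*I*sqrt(39))/13) + 17659 = (-15473 + 2*I*sqrt(39)/13) + 17659 = 2186 + 2*I*sqrt(39)/13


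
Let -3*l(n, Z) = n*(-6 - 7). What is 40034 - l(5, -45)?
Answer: 120037/3 ≈ 40012.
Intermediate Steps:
l(n, Z) = 13*n/3 (l(n, Z) = -n*(-6 - 7)/3 = -n*(-13)/3 = -(-13)*n/3 = 13*n/3)
40034 - l(5, -45) = 40034 - 13*5/3 = 40034 - 1*65/3 = 40034 - 65/3 = 120037/3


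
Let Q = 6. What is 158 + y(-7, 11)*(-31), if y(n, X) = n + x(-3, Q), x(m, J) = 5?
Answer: 220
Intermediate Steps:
y(n, X) = 5 + n (y(n, X) = n + 5 = 5 + n)
158 + y(-7, 11)*(-31) = 158 + (5 - 7)*(-31) = 158 - 2*(-31) = 158 + 62 = 220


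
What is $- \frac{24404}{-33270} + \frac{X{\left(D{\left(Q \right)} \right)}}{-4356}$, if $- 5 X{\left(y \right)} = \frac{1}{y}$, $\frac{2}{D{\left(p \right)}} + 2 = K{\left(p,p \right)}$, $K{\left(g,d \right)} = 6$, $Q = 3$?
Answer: $\frac{8859761}{12077010} \approx 0.73361$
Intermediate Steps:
$D{\left(p \right)} = \frac{1}{2}$ ($D{\left(p \right)} = \frac{2}{-2 + 6} = \frac{2}{4} = 2 \cdot \frac{1}{4} = \frac{1}{2}$)
$X{\left(y \right)} = - \frac{1}{5 y}$
$- \frac{24404}{-33270} + \frac{X{\left(D{\left(Q \right)} \right)}}{-4356} = - \frac{24404}{-33270} + \frac{\left(- \frac{1}{5}\right) \frac{1}{\frac{1}{2}}}{-4356} = \left(-24404\right) \left(- \frac{1}{33270}\right) + \left(- \frac{1}{5}\right) 2 \left(- \frac{1}{4356}\right) = \frac{12202}{16635} - - \frac{1}{10890} = \frac{12202}{16635} + \frac{1}{10890} = \frac{8859761}{12077010}$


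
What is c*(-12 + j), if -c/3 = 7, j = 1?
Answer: 231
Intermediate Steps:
c = -21 (c = -3*7 = -21)
c*(-12 + j) = -21*(-12 + 1) = -21*(-11) = 231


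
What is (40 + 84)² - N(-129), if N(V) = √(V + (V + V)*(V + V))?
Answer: 15376 - √66435 ≈ 15118.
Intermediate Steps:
N(V) = √(V + 4*V²) (N(V) = √(V + (2*V)*(2*V)) = √(V + 4*V²))
(40 + 84)² - N(-129) = (40 + 84)² - √(-129*(1 + 4*(-129))) = 124² - √(-129*(1 - 516)) = 15376 - √(-129*(-515)) = 15376 - √66435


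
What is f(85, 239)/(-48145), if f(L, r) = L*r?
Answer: -4063/9629 ≈ -0.42195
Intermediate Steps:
f(85, 239)/(-48145) = (85*239)/(-48145) = 20315*(-1/48145) = -4063/9629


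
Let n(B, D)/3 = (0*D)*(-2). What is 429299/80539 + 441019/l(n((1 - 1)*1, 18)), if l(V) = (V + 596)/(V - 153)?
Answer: -5434186211669/48001244 ≈ -1.1321e+5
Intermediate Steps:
n(B, D) = 0 (n(B, D) = 3*((0*D)*(-2)) = 3*(0*(-2)) = 3*0 = 0)
l(V) = (596 + V)/(-153 + V)
429299/80539 + 441019/l(n((1 - 1)*1, 18)) = 429299/80539 + 441019/(((596 + 0)/(-153 + 0))) = 429299*(1/80539) + 441019/((596/(-153))) = 429299/80539 + 441019/((-1/153*596)) = 429299/80539 + 441019/(-596/153) = 429299/80539 + 441019*(-153/596) = 429299/80539 - 67475907/596 = -5434186211669/48001244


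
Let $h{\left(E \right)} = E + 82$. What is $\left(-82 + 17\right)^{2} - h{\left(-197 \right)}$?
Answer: $4340$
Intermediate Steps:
$h{\left(E \right)} = 82 + E$
$\left(-82 + 17\right)^{2} - h{\left(-197 \right)} = \left(-82 + 17\right)^{2} - \left(82 - 197\right) = \left(-65\right)^{2} - -115 = 4225 + 115 = 4340$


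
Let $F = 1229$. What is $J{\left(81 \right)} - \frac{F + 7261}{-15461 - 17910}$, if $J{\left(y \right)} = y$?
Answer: $\frac{2711541}{33371} \approx 81.254$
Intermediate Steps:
$J{\left(81 \right)} - \frac{F + 7261}{-15461 - 17910} = 81 - \frac{1229 + 7261}{-15461 - 17910} = 81 - \frac{8490}{-33371} = 81 - 8490 \left(- \frac{1}{33371}\right) = 81 - - \frac{8490}{33371} = 81 + \frac{8490}{33371} = \frac{2711541}{33371}$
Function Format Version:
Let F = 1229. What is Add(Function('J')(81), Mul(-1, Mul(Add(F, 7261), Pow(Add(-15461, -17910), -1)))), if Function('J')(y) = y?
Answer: Rational(2711541, 33371) ≈ 81.254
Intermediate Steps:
Add(Function('J')(81), Mul(-1, Mul(Add(F, 7261), Pow(Add(-15461, -17910), -1)))) = Add(81, Mul(-1, Mul(Add(1229, 7261), Pow(Add(-15461, -17910), -1)))) = Add(81, Mul(-1, Mul(8490, Pow(-33371, -1)))) = Add(81, Mul(-1, Mul(8490, Rational(-1, 33371)))) = Add(81, Mul(-1, Rational(-8490, 33371))) = Add(81, Rational(8490, 33371)) = Rational(2711541, 33371)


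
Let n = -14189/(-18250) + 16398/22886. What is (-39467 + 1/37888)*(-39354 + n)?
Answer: 2457768379176688443197/1582466201600 ≈ 1.5531e+9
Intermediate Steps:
n = 311996477/208834750 (n = -14189*(-1/18250) + 16398*(1/22886) = 14189/18250 + 8199/11443 = 311996477/208834750 ≈ 1.4940)
(-39467 + 1/37888)*(-39354 + n) = (-39467 + 1/37888)*(-39354 + 311996477/208834750) = (-39467 + 1/37888)*(-8218170755023/208834750) = -1495325695/37888*(-8218170755023/208834750) = 2457768379176688443197/1582466201600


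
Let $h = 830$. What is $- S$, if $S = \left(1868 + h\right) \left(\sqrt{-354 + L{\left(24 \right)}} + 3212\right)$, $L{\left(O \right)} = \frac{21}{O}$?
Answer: $-8665976 - \frac{6745 i \sqrt{226}}{2} \approx -8.666 \cdot 10^{6} - 50700.0 i$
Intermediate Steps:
$S = 8665976 + \frac{6745 i \sqrt{226}}{2}$ ($S = \left(1868 + 830\right) \left(\sqrt{-354 + \frac{21}{24}} + 3212\right) = 2698 \left(\sqrt{-354 + 21 \cdot \frac{1}{24}} + 3212\right) = 2698 \left(\sqrt{-354 + \frac{7}{8}} + 3212\right) = 2698 \left(\sqrt{- \frac{2825}{8}} + 3212\right) = 2698 \left(\frac{5 i \sqrt{226}}{4} + 3212\right) = 2698 \left(3212 + \frac{5 i \sqrt{226}}{4}\right) = 8665976 + \frac{6745 i \sqrt{226}}{2} \approx 8.666 \cdot 10^{6} + 50700.0 i$)
$- S = - (8665976 + \frac{6745 i \sqrt{226}}{2}) = -8665976 - \frac{6745 i \sqrt{226}}{2}$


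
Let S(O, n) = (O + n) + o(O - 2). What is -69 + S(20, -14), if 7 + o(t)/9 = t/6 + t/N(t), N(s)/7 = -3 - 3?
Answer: -720/7 ≈ -102.86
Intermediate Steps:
N(s) = -42 (N(s) = 7*(-3 - 3) = 7*(-6) = -42)
o(t) = -63 + 9*t/7 (o(t) = -63 + 9*(t/6 + t/(-42)) = -63 + 9*(t*(⅙) + t*(-1/42)) = -63 + 9*(t/6 - t/42) = -63 + 9*(t/7) = -63 + 9*t/7)
S(O, n) = -459/7 + n + 16*O/7 (S(O, n) = (O + n) + (-63 + 9*(O - 2)/7) = (O + n) + (-63 + 9*(-2 + O)/7) = (O + n) + (-63 + (-18/7 + 9*O/7)) = (O + n) + (-459/7 + 9*O/7) = -459/7 + n + 16*O/7)
-69 + S(20, -14) = -69 + (-459/7 - 14 + (16/7)*20) = -69 + (-459/7 - 14 + 320/7) = -69 - 237/7 = -720/7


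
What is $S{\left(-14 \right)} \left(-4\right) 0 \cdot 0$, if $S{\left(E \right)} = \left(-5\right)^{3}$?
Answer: $0$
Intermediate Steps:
$S{\left(E \right)} = -125$
$S{\left(-14 \right)} \left(-4\right) 0 \cdot 0 = - 125 \left(-4\right) 0 \cdot 0 = - 125 \cdot 0 \cdot 0 = \left(-125\right) 0 = 0$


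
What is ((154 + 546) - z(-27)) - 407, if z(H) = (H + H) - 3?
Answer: 350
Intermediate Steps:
z(H) = -3 + 2*H (z(H) = 2*H - 3 = -3 + 2*H)
((154 + 546) - z(-27)) - 407 = ((154 + 546) - (-3 + 2*(-27))) - 407 = (700 - (-3 - 54)) - 407 = (700 - 1*(-57)) - 407 = (700 + 57) - 407 = 757 - 407 = 350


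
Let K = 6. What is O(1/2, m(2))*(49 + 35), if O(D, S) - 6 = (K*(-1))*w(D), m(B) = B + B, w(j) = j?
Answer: 252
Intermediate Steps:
m(B) = 2*B
O(D, S) = 6 - 6*D (O(D, S) = 6 + (6*(-1))*D = 6 - 6*D)
O(1/2, m(2))*(49 + 35) = (6 - 6/2)*(49 + 35) = (6 - 6*½)*84 = (6 - 3)*84 = 3*84 = 252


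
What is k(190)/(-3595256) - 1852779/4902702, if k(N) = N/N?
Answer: -22657209929/59953975448 ≈ -0.37791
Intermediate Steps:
k(N) = 1
k(190)/(-3595256) - 1852779/4902702 = 1/(-3595256) - 1852779/4902702 = 1*(-1/3595256) - 1852779*1/4902702 = -1/3595256 - 617593/1634234 = -22657209929/59953975448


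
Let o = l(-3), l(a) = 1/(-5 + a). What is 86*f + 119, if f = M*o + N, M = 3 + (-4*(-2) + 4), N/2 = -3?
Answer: -2233/4 ≈ -558.25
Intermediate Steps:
N = -6 (N = 2*(-3) = -6)
o = -1/8 (o = 1/(-5 - 3) = 1/(-8) = -1/8 ≈ -0.12500)
M = 15 (M = 3 + (8 + 4) = 3 + 12 = 15)
f = -63/8 (f = 15*(-1/8) - 6 = -15/8 - 6 = -63/8 ≈ -7.8750)
86*f + 119 = 86*(-63/8) + 119 = -2709/4 + 119 = -2233/4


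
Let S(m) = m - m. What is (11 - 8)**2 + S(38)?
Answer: 9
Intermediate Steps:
S(m) = 0
(11 - 8)**2 + S(38) = (11 - 8)**2 + 0 = 3**2 + 0 = 9 + 0 = 9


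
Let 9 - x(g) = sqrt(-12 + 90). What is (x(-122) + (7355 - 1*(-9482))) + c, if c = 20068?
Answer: 36914 - sqrt(78) ≈ 36905.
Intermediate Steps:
x(g) = 9 - sqrt(78) (x(g) = 9 - sqrt(-12 + 90) = 9 - sqrt(78))
(x(-122) + (7355 - 1*(-9482))) + c = ((9 - sqrt(78)) + (7355 - 1*(-9482))) + 20068 = ((9 - sqrt(78)) + (7355 + 9482)) + 20068 = ((9 - sqrt(78)) + 16837) + 20068 = (16846 - sqrt(78)) + 20068 = 36914 - sqrt(78)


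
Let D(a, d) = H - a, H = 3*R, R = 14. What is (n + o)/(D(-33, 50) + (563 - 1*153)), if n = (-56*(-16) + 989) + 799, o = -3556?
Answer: -872/485 ≈ -1.7979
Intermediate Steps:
n = 2684 (n = (896 + 989) + 799 = 1885 + 799 = 2684)
H = 42 (H = 3*14 = 42)
D(a, d) = 42 - a
(n + o)/(D(-33, 50) + (563 - 1*153)) = (2684 - 3556)/((42 - 1*(-33)) + (563 - 1*153)) = -872/((42 + 33) + (563 - 153)) = -872/(75 + 410) = -872/485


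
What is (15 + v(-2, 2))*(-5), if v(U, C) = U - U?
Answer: -75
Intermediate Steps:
v(U, C) = 0
(15 + v(-2, 2))*(-5) = (15 + 0)*(-5) = 15*(-5) = -75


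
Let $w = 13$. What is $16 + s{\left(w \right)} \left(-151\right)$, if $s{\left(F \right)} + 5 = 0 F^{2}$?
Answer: $771$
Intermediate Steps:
$s{\left(F \right)} = -5$ ($s{\left(F \right)} = -5 + 0 F^{2} = -5 + 0 = -5$)
$16 + s{\left(w \right)} \left(-151\right) = 16 - -755 = 16 + 755 = 771$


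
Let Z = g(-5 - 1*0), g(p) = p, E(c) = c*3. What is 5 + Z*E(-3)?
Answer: 50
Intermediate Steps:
E(c) = 3*c
Z = -5 (Z = -5 - 1*0 = -5 + 0 = -5)
5 + Z*E(-3) = 5 - 15*(-3) = 5 - 5*(-9) = 5 + 45 = 50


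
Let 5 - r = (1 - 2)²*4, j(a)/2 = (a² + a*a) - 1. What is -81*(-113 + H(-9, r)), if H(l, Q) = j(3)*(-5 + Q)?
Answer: 20169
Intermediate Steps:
j(a) = -2 + 4*a² (j(a) = 2*((a² + a*a) - 1) = 2*((a² + a²) - 1) = 2*(2*a² - 1) = 2*(-1 + 2*a²) = -2 + 4*a²)
r = 1 (r = 5 - (1 - 2)²*4 = 5 - (-1)²*4 = 5 - 4 = 1)
H(l, Q) = -170 + 34*Q (H(l, Q) = (-2 + 4*3²)*(-5 + Q) = (-2 + 4*9)*(-5 + Q) = (-2 + 36)*(-5 + Q) = 34*(-5 + Q) = -170 + 34*Q)
-81*(-113 + H(-9, r)) = -81*(-113 + (-170 + 34*1)) = -81*(-113 + (-170 + 34)) = -81*(-113 - 136) = -81*(-249) = 20169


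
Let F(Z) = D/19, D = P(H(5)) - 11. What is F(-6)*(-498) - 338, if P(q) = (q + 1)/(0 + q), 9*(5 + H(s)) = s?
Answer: -26599/380 ≈ -69.997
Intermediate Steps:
H(s) = -5 + s/9
P(q) = (1 + q)/q
D = -409/40 (D = (1 + (-5 + (⅑)*5))/(-5 + (⅑)*5) - 11 = (1 + (-5 + 5/9))/(-5 + 5/9) - 11 = (1 - 40/9)/(-40/9) - 11 = -9/40*(-31/9) - 11 = 31/40 - 11 = -409/40 ≈ -10.225)
F(Z) = -409/760 (F(Z) = -409/40/19 = -409/40*1/19 = -409/760)
F(-6)*(-498) - 338 = -409/760*(-498) - 338 = 101841/380 - 338 = -26599/380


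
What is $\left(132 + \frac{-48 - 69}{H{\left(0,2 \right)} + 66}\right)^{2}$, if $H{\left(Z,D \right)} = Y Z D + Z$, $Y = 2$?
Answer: $\frac{8208225}{484} \approx 16959.0$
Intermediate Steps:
$H{\left(Z,D \right)} = Z + 2 D Z$ ($H{\left(Z,D \right)} = 2 Z D + Z = 2 D Z + Z = Z + 2 D Z$)
$\left(132 + \frac{-48 - 69}{H{\left(0,2 \right)} + 66}\right)^{2} = \left(132 + \frac{-48 - 69}{0 \left(1 + 2 \cdot 2\right) + 66}\right)^{2} = \left(132 - \frac{117}{0 \left(1 + 4\right) + 66}\right)^{2} = \left(132 - \frac{117}{0 \cdot 5 + 66}\right)^{2} = \left(132 - \frac{117}{0 + 66}\right)^{2} = \left(132 - \frac{117}{66}\right)^{2} = \left(132 - \frac{39}{22}\right)^{2} = \left(\frac{2865}{22}\right)^{2} = \frac{8208225}{484}$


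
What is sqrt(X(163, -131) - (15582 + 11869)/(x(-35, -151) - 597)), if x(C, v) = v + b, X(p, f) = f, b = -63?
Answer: I*sqrt(63898690)/811 ≈ 9.8566*I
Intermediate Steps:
x(C, v) = -63 + v (x(C, v) = v - 63 = -63 + v)
sqrt(X(163, -131) - (15582 + 11869)/(x(-35, -151) - 597)) = sqrt(-131 - (15582 + 11869)/((-63 - 151) - 597)) = sqrt(-131 - 27451/(-214 - 597)) = sqrt(-131 - 27451/(-811)) = sqrt(-131 - 27451*(-1)/811) = sqrt(-131 - 1*(-27451/811)) = sqrt(-131 + 27451/811) = sqrt(-78790/811) = I*sqrt(63898690)/811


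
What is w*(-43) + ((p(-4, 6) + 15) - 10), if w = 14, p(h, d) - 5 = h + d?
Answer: -590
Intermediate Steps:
p(h, d) = 5 + d + h (p(h, d) = 5 + (h + d) = 5 + (d + h) = 5 + d + h)
w*(-43) + ((p(-4, 6) + 15) - 10) = 14*(-43) + (((5 + 6 - 4) + 15) - 10) = -602 + ((7 + 15) - 10) = -602 + (22 - 10) = -602 + 12 = -590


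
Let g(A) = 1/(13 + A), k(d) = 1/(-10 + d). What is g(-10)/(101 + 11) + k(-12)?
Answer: -157/3696 ≈ -0.042478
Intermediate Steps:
g(-10)/(101 + 11) + k(-12) = 1/((13 - 10)*(101 + 11)) + 1/(-10 - 12) = 1/(3*112) + 1/(-22) = (⅓)*(1/112) - 1/22 = 1/336 - 1/22 = -157/3696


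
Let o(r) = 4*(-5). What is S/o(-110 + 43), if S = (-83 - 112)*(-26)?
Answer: -507/2 ≈ -253.50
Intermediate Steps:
o(r) = -20
S = 5070 (S = -195*(-26) = 5070)
S/o(-110 + 43) = 5070/(-20) = 5070*(-1/20) = -507/2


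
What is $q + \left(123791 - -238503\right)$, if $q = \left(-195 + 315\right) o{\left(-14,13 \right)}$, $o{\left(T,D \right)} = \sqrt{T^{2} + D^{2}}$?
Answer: $362294 + 120 \sqrt{365} \approx 3.6459 \cdot 10^{5}$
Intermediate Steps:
$o{\left(T,D \right)} = \sqrt{D^{2} + T^{2}}$
$q = 120 \sqrt{365}$ ($q = \left(-195 + 315\right) \sqrt{13^{2} + \left(-14\right)^{2}} = 120 \sqrt{169 + 196} = 120 \sqrt{365} \approx 2292.6$)
$q + \left(123791 - -238503\right) = 120 \sqrt{365} + \left(123791 - -238503\right) = 120 \sqrt{365} + \left(123791 + 238503\right) = 120 \sqrt{365} + 362294 = 362294 + 120 \sqrt{365}$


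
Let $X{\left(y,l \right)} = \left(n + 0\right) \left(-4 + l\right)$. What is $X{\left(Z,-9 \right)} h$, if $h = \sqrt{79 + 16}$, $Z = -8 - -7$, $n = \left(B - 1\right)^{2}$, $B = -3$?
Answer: $- 208 \sqrt{95} \approx -2027.3$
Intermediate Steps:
$n = 16$ ($n = \left(-3 - 1\right)^{2} = \left(-4\right)^{2} = 16$)
$Z = -1$ ($Z = -8 + 7 = -1$)
$h = \sqrt{95} \approx 9.7468$
$X{\left(y,l \right)} = -64 + 16 l$ ($X{\left(y,l \right)} = \left(16 + 0\right) \left(-4 + l\right) = 16 \left(-4 + l\right) = -64 + 16 l$)
$X{\left(Z,-9 \right)} h = \left(-64 + 16 \left(-9\right)\right) \sqrt{95} = \left(-64 - 144\right) \sqrt{95} = - 208 \sqrt{95}$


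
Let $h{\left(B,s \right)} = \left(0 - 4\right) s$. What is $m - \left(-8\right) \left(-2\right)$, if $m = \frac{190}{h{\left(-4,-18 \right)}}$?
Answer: $- \frac{481}{36} \approx -13.361$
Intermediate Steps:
$h{\left(B,s \right)} = - 4 s$
$m = \frac{95}{36}$ ($m = \frac{190}{\left(-4\right) \left(-18\right)} = \frac{190}{72} = 190 \cdot \frac{1}{72} = \frac{95}{36} \approx 2.6389$)
$m - \left(-8\right) \left(-2\right) = \frac{95}{36} - \left(-8\right) \left(-2\right) = \frac{95}{36} - 16 = - \frac{481}{36}$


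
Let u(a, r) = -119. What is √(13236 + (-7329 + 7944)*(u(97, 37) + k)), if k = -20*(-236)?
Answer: √2842851 ≈ 1686.1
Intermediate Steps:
k = 4720
√(13236 + (-7329 + 7944)*(u(97, 37) + k)) = √(13236 + (-7329 + 7944)*(-119 + 4720)) = √(13236 + 615*4601) = √(13236 + 2829615) = √2842851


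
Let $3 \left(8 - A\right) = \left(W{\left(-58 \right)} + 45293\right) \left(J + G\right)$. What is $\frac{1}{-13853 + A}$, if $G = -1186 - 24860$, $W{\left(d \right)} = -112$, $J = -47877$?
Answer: $\frac{1}{1113291176} \approx 8.9824 \cdot 10^{-10}$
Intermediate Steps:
$G = -26046$
$A = 1113305029$ ($A = 8 - \frac{\left(-112 + 45293\right) \left(-47877 - 26046\right)}{3} = 8 - \frac{45181 \left(-73923\right)}{3} = 8 - -1113305021 = 8 + 1113305021 = 1113305029$)
$\frac{1}{-13853 + A} = \frac{1}{-13853 + 1113305029} = \frac{1}{1113291176}$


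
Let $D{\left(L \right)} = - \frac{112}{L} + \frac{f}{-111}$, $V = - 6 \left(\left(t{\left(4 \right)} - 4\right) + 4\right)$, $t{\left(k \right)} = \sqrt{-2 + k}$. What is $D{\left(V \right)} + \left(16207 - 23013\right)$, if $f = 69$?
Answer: $- \frac{251845}{37} + \frac{28 \sqrt{2}}{3} \approx -6793.4$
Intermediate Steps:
$V = - 6 \sqrt{2}$ ($V = - 6 \left(\left(\sqrt{-2 + 4} - 4\right) + 4\right) = - 6 \left(\left(\sqrt{2} - 4\right) + 4\right) = - 6 \left(\left(-4 + \sqrt{2}\right) + 4\right) = - 6 \sqrt{2} \approx -8.4853$)
$D{\left(L \right)} = - \frac{23}{37} - \frac{112}{L}$ ($D{\left(L \right)} = - \frac{112}{L} + \frac{69}{-111} = - \frac{112}{L} + 69 \left(- \frac{1}{111}\right) = - \frac{112}{L} - \frac{23}{37} = - \frac{23}{37} - \frac{112}{L}$)
$D{\left(V \right)} + \left(16207 - 23013\right) = \left(- \frac{23}{37} - \frac{112}{\left(-6\right) \sqrt{2}}\right) + \left(16207 - 23013\right) = \left(- \frac{23}{37} - 112 \left(- \frac{\sqrt{2}}{12}\right)\right) - 6806 = \left(- \frac{23}{37} + \frac{28 \sqrt{2}}{3}\right) - 6806 = - \frac{251845}{37} + \frac{28 \sqrt{2}}{3}$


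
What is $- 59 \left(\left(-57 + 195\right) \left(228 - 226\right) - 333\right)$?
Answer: $3363$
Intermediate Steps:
$- 59 \left(\left(-57 + 195\right) \left(228 - 226\right) - 333\right) = - 59 \left(138 \cdot 2 - 333\right) = - 59 \left(276 - 333\right) = \left(-59\right) \left(-57\right) = 3363$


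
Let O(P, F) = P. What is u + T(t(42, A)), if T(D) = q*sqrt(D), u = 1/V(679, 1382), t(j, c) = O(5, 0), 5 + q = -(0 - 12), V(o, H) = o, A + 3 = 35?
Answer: 1/679 + 7*sqrt(5) ≈ 15.654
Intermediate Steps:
A = 32 (A = -3 + 35 = 32)
q = 7 (q = -5 - (0 - 12) = -5 - 1*(-12) = -5 + 12 = 7)
t(j, c) = 5
u = 1/679 ≈ 0.0014728
T(D) = 7*sqrt(D)
u + T(t(42, A)) = 1/679 + 7*sqrt(5)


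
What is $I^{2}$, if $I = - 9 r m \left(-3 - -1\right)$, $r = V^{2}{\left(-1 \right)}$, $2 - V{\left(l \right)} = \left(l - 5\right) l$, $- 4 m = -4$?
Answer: $82944$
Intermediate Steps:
$m = 1$ ($m = \left(- \frac{1}{4}\right) \left(-4\right) = 1$)
$V{\left(l \right)} = 2 - l \left(-5 + l\right)$ ($V{\left(l \right)} = 2 - \left(l - 5\right) l = 2 - \left(-5 + l\right) l = 2 - l \left(-5 + l\right)$)
$r = 16$ ($r = \left(2 - \left(-1\right)^{2} + 5 \left(-1\right)\right)^{2} = \left(2 - 1 - 5\right)^{2} = \left(-4\right)^{2} = 16$)
$I = 288$ ($I = - 9 \cdot 16 \cdot 1 \left(-3 - -1\right) = - 9 \cdot 16 \left(-3 + 1\right) = - 9 \cdot 16 \left(-2\right) = \left(-9\right) \left(-32\right) = 288$)
$I^{2} = 288^{2} = 82944$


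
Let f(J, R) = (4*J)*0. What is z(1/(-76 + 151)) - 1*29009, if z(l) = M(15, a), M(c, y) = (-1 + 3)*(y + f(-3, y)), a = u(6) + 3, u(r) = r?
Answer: -28991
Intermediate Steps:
a = 9 (a = 6 + 3 = 9)
f(J, R) = 0
M(c, y) = 2*y (M(c, y) = (-1 + 3)*(y + 0) = 2*y)
z(l) = 18 (z(l) = 2*9 = 18)
z(1/(-76 + 151)) - 1*29009 = 18 - 1*29009 = 18 - 29009 = -28991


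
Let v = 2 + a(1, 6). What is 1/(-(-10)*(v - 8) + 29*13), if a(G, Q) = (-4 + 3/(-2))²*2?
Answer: 1/922 ≈ 0.0010846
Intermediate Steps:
a(G, Q) = 121/2 (a(G, Q) = (-4 + 3*(-½))²*2 = (-4 - 3/2)²*2 = (-11/2)²*2 = (121/4)*2 = 121/2)
v = 125/2 (v = 2 + 121/2 = 125/2 ≈ 62.500)
1/(-(-10)*(v - 8) + 29*13) = 1/(-(-10)*(125/2 - 8) + 29*13) = 1/(-(-10)*109/2 + 377) = 1/(-1*(-545) + 377) = 1/(545 + 377) = 1/922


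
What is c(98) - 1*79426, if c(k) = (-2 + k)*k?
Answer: -70018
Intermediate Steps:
c(k) = k*(-2 + k)
c(98) - 1*79426 = 98*(-2 + 98) - 1*79426 = 98*96 - 79426 = 9408 - 79426 = -70018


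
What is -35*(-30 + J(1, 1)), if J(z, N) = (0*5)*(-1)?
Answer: 1050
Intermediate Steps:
J(z, N) = 0 (J(z, N) = 0*(-1) = 0)
-35*(-30 + J(1, 1)) = -35*(-30 + 0) = -35*(-30) = 1050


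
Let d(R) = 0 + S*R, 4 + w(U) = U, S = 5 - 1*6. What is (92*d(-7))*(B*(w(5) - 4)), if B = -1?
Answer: 1932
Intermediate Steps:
S = -1 (S = 5 - 6 = -1)
w(U) = -4 + U
d(R) = -R (d(R) = 0 - R = -R)
(92*d(-7))*(B*(w(5) - 4)) = (92*(-1*(-7)))*(-((-4 + 5) - 4)) = (92*7)*(-(1 - 4)) = 644*(-1*(-3)) = 644*3 = 1932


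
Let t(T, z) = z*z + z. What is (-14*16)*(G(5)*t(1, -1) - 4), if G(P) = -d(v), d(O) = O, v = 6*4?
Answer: 896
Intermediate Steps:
v = 24
t(T, z) = z + z² (t(T, z) = z² + z = z + z²)
G(P) = -24 (G(P) = -1*24 = -24)
(-14*16)*(G(5)*t(1, -1) - 4) = (-14*16)*(-(-24)*(1 - 1) - 4) = -224*(-(-24)*0 - 4) = -224*(-24*0 - 4) = -224*(0 - 4) = -224*(-4) = 896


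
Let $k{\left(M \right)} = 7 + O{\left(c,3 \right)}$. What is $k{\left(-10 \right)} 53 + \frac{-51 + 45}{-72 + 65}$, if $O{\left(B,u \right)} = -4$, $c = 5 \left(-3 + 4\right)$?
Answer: $\frac{1119}{7} \approx 159.86$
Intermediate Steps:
$c = 5$ ($c = 5 \cdot 1 = 5$)
$k{\left(M \right)} = 3$ ($k{\left(M \right)} = 7 - 4 = 3$)
$k{\left(-10 \right)} 53 + \frac{-51 + 45}{-72 + 65} = 3 \cdot 53 + \frac{-51 + 45}{-72 + 65} = 159 - \frac{6}{-7} = 159 - - \frac{6}{7} = 159 + \frac{6}{7} = \frac{1119}{7}$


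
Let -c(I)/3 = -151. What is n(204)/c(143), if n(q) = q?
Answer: 68/151 ≈ 0.45033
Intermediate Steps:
c(I) = 453 (c(I) = -3*(-151) = 453)
n(204)/c(143) = 204/453 = 204*(1/453) = 68/151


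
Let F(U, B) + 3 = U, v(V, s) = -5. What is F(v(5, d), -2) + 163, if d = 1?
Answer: 155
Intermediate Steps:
F(U, B) = -3 + U
F(v(5, d), -2) + 163 = (-3 - 5) + 163 = -8 + 163 = 155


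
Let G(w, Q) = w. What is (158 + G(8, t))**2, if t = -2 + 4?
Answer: 27556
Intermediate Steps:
t = 2
(158 + G(8, t))**2 = (158 + 8)**2 = 166**2 = 27556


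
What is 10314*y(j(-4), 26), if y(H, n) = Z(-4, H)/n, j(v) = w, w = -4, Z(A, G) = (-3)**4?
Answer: 417717/13 ≈ 32132.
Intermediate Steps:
Z(A, G) = 81
j(v) = -4
y(H, n) = 81/n
10314*y(j(-4), 26) = 10314*(81/26) = 417717/13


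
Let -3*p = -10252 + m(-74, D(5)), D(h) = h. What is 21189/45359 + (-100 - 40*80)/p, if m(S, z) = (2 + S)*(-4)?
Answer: -59481726/112989269 ≈ -0.52644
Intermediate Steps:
m(S, z) = -8 - 4*S
p = 9964/3 (p = -(-10252 + (-8 - 4*(-74)))/3 = -(-10252 + (-8 + 296))/3 = -(-10252 + 288)/3 = -⅓*(-9964) = 9964/3 ≈ 3321.3)
21189/45359 + (-100 - 40*80)/p = 21189/45359 + (-100 - 40*80)/(9964/3) = 21189*(1/45359) + (-100 - 3200)*(3/9964) = 21189/45359 - 3300*3/9964 = 21189/45359 - 2475/2491 = -59481726/112989269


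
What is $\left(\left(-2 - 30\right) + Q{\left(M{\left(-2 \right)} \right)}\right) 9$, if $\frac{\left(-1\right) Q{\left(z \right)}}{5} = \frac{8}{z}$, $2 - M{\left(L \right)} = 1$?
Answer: $-648$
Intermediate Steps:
$M{\left(L \right)} = 1$ ($M{\left(L \right)} = 2 - 1 = 1$)
$Q{\left(z \right)} = - \frac{40}{z}$ ($Q{\left(z \right)} = - 5 \frac{8}{z} = - \frac{40}{z}$)
$\left(\left(-2 - 30\right) + Q{\left(M{\left(-2 \right)} \right)}\right) 9 = \left(\left(-2 - 30\right) - \frac{40}{1}\right) 9 = \left(\left(-2 - 30\right) - 40\right) 9 = \left(-32 - 40\right) 9 = \left(-72\right) 9 = -648$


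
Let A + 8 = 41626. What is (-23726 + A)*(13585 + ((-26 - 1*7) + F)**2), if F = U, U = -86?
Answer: 496431432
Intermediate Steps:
A = 41618 (A = -8 + 41626 = 41618)
F = -86
(-23726 + A)*(13585 + ((-26 - 1*7) + F)**2) = (-23726 + 41618)*(13585 + ((-26 - 1*7) - 86)**2) = 17892*(13585 + ((-26 - 7) - 86)**2) = 17892*(13585 + (-33 - 86)**2) = 17892*(13585 + (-119)**2) = 17892*(13585 + 14161) = 17892*27746 = 496431432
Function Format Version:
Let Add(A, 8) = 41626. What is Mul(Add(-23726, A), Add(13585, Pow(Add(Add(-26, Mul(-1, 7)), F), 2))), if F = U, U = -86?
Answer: 496431432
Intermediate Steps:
A = 41618 (A = Add(-8, 41626) = 41618)
F = -86
Mul(Add(-23726, A), Add(13585, Pow(Add(Add(-26, Mul(-1, 7)), F), 2))) = Mul(Add(-23726, 41618), Add(13585, Pow(Add(Add(-26, Mul(-1, 7)), -86), 2))) = Mul(17892, Add(13585, Pow(Add(Add(-26, -7), -86), 2))) = Mul(17892, Add(13585, Pow(Add(-33, -86), 2))) = Mul(17892, Add(13585, Pow(-119, 2))) = Mul(17892, Add(13585, 14161)) = Mul(17892, 27746) = 496431432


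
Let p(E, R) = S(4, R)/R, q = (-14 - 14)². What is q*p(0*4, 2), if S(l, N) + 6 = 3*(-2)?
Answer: -4704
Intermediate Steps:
S(l, N) = -12 (S(l, N) = -6 + 3*(-2) = -6 - 6 = -12)
q = 784 (q = (-28)² = 784)
p(E, R) = -12/R
q*p(0*4, 2) = 784*(-12/2) = 784*(-12*½) = 784*(-6) = -4704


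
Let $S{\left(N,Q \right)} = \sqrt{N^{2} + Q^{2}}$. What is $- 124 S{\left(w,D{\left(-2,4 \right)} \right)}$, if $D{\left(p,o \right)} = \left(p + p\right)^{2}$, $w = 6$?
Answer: $- 248 \sqrt{73} \approx -2118.9$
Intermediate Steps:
$D{\left(p,o \right)} = 4 p^{2}$ ($D{\left(p,o \right)} = \left(2 p\right)^{2} = 4 p^{2}$)
$- 124 S{\left(w,D{\left(-2,4 \right)} \right)} = - 124 \sqrt{6^{2} + \left(4 \left(-2\right)^{2}\right)^{2}} = - 124 \sqrt{36 + \left(4 \cdot 4\right)^{2}} = - 124 \sqrt{36 + 16^{2}} = - 124 \sqrt{36 + 256} = - 124 \sqrt{292} = - 124 \cdot 2 \sqrt{73} = - 248 \sqrt{73}$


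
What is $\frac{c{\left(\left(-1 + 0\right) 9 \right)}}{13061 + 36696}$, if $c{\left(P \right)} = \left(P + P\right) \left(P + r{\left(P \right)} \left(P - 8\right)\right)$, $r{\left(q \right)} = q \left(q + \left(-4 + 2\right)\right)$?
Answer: $\frac{30456}{49757} \approx 0.61209$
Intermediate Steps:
$r{\left(q \right)} = q \left(-2 + q\right)$ ($r{\left(q \right)} = q \left(q - 2\right) = q \left(-2 + q\right)$)
$c{\left(P \right)} = 2 P \left(P + P \left(-8 + P\right) \left(-2 + P\right)\right)$ ($c{\left(P \right)} = \left(P + P\right) \left(P + P \left(-2 + P\right) \left(P - 8\right)\right) = 2 P \left(P + P \left(-2 + P\right) \left(-8 + P\right)\right) = 2 P \left(P + P \left(-8 + P\right) \left(-2 + P\right)\right)$)
$\frac{c{\left(\left(-1 + 0\right) 9 \right)}}{13061 + 36696} = \frac{2 \left(\left(-1 + 0\right) 9\right)^{2} \left(17 + \left(\left(-1 + 0\right) 9\right)^{2} - 10 \left(-1 + 0\right) 9\right)}{13061 + 36696} = \frac{2 \left(\left(-1\right) 9\right)^{2} \left(17 + \left(\left(-1\right) 9\right)^{2} - 10 \left(\left(-1\right) 9\right)\right)}{49757} = 2 \left(-9\right)^{2} \left(17 + \left(-9\right)^{2} - -90\right) \frac{1}{49757} = 2 \cdot 81 \left(17 + 81 + 90\right) \frac{1}{49757} = 2 \cdot 81 \cdot 188 \cdot \frac{1}{49757} = 30456 \cdot \frac{1}{49757} = \frac{30456}{49757}$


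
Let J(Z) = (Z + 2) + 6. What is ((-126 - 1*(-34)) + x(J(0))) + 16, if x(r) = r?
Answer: -68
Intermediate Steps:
J(Z) = 8 + Z (J(Z) = (2 + Z) + 6 = 8 + Z)
((-126 - 1*(-34)) + x(J(0))) + 16 = ((-126 - 1*(-34)) + (8 + 0)) + 16 = ((-126 + 34) + 8) + 16 = (-92 + 8) + 16 = -84 + 16 = -68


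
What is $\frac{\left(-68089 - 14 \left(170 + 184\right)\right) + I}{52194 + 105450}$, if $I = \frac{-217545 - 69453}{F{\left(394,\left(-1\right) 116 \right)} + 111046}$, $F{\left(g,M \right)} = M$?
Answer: $- \frac{1012896106}{2185931115} \approx -0.46337$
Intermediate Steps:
$I = - \frac{143499}{55465}$ ($I = \frac{-217545 - 69453}{\left(-1\right) 116 + 111046} = - \frac{286998}{-116 + 111046} = - \frac{286998}{110930} = \left(-286998\right) \frac{1}{110930} = - \frac{143499}{55465} \approx -2.5872$)
$\frac{\left(-68089 - 14 \left(170 + 184\right)\right) + I}{52194 + 105450} = \frac{\left(-68089 - 14 \left(170 + 184\right)\right) - \frac{143499}{55465}}{52194 + 105450} = \frac{\left(-68089 - 4956\right) - \frac{143499}{55465}}{157644} = \left(\left(-68089 - 4956\right) - \frac{143499}{55465}\right) \frac{1}{157644} = \left(-73045 - \frac{143499}{55465}\right) \frac{1}{157644} = \left(- \frac{4051584424}{55465}\right) \frac{1}{157644} = - \frac{1012896106}{2185931115}$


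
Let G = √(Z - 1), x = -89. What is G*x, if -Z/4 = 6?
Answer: -445*I ≈ -445.0*I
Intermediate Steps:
Z = -24 (Z = -4*6 = -24)
G = 5*I (G = √(-24 - 1) = √(-25) = 5*I ≈ 5.0*I)
G*x = (5*I)*(-89) = -445*I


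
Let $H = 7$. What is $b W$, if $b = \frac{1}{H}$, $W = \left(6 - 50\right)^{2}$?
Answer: $\frac{1936}{7} \approx 276.57$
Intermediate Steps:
$W = 1936$ ($W = \left(-44\right)^{2} = 1936$)
$b = \frac{1}{7} \approx 0.14286$
$b W = \frac{1}{7} \cdot 1936 = \frac{1936}{7}$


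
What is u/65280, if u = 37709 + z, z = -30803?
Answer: 1151/10880 ≈ 0.10579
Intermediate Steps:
u = 6906 (u = 37709 - 30803 = 6906)
u/65280 = 6906/65280 = 6906*(1/65280) = 1151/10880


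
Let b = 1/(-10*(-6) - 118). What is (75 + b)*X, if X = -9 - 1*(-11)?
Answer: 4349/29 ≈ 149.97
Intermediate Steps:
b = -1/58 (b = 1/(60 - 118) = 1/(-58) = -1/58 ≈ -0.017241)
X = 2 (X = -9 + 11 = 2)
(75 + b)*X = (75 - 1/58)*2 = (4349/58)*2 = 4349/29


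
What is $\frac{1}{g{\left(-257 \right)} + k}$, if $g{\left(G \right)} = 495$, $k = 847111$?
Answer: $\frac{1}{847606} \approx 1.1798 \cdot 10^{-6}$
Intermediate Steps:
$\frac{1}{g{\left(-257 \right)} + k} = \frac{1}{495 + 847111} = \frac{1}{847606}$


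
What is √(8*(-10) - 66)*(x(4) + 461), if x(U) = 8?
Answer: 469*I*√146 ≈ 5666.9*I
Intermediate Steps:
√(8*(-10) - 66)*(x(4) + 461) = √(8*(-10) - 66)*(8 + 461) = √(-80 - 66)*469 = √(-146)*469 = (I*√146)*469 = 469*I*√146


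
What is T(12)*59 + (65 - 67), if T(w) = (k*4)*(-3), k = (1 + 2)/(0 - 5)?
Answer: 2114/5 ≈ 422.80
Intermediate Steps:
k = -⅗ (k = 3/(-5) = 3*(-⅕) = -⅗ ≈ -0.60000)
T(w) = 36/5 (T(w) = -⅗*4*(-3) = -12/5*(-3) = 36/5)
T(12)*59 + (65 - 67) = (36/5)*59 + (65 - 67) = 2124/5 - 2 = 2114/5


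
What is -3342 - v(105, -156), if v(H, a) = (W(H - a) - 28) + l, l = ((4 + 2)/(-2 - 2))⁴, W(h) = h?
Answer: -57281/16 ≈ -3580.1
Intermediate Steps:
l = 81/16 (l = (6/(-4))⁴ = (6*(-¼))⁴ = (-3/2)⁴ = 81/16 ≈ 5.0625)
v(H, a) = -367/16 + H - a (v(H, a) = ((H - a) - 28) + 81/16 = (-28 + H - a) + 81/16 = -367/16 + H - a)
-3342 - v(105, -156) = -3342 - (-367/16 + 105 - 1*(-156)) = -3342 - (-367/16 + 105 + 156) = -3342 - 1*3809/16 = -3342 - 3809/16 = -57281/16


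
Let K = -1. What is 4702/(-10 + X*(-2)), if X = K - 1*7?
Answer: 2351/3 ≈ 783.67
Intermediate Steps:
X = -8 (X = -1 - 1*7 = -1 - 7 = -8)
4702/(-10 + X*(-2)) = 4702/(-10 - 8*(-2)) = 4702/(-10 + 16) = 4702/6 = 4702*(1/6) = 2351/3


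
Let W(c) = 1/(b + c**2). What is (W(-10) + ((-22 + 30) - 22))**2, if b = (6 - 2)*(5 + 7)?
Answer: 4289041/21904 ≈ 195.81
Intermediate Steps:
b = 48 (b = 4*12 = 48)
W(c) = 1/(48 + c**2)
(W(-10) + ((-22 + 30) - 22))**2 = (1/(48 + (-10)**2) + ((-22 + 30) - 22))**2 = (1/(48 + 100) + (8 - 22))**2 = (1/148 - 14)**2 = (-2071/148)**2 = 4289041/21904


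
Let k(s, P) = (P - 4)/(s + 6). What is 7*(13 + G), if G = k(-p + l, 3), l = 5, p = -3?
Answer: 181/2 ≈ 90.500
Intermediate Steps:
k(s, P) = (-4 + P)/(6 + s)
G = -1/14 (G = (-4 + 3)/(6 + (-1*(-3) + 5)) = -1/(6 + (3 + 5)) = -1/(6 + 8) = -1/14 ≈ -0.071429)
7*(13 + G) = 7*(13 - 1/14) = 7*(181/14) = 181/2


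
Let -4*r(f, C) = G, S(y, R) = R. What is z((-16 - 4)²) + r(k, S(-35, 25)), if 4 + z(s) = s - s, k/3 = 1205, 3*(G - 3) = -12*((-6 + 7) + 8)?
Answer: 17/4 ≈ 4.2500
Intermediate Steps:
G = -33 (G = 3 + (-12*((-6 + 7) + 8))/3 = 3 + (-12*(1 + 8))/3 = 3 + (-12*9)/3 = 3 + (⅓)*(-108) = 3 - 36 = -33)
k = 3615 (k = 3*1205 = 3615)
r(f, C) = 33/4 (r(f, C) = -¼*(-33) = 33/4)
z(s) = -4 (z(s) = -4 + (s - s) = -4 + 0 = -4)
z((-16 - 4)²) + r(k, S(-35, 25)) = -4 + 33/4 = 17/4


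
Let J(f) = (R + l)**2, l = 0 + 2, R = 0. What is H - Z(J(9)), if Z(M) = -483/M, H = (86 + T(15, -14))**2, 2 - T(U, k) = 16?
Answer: 21219/4 ≈ 5304.8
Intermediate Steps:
l = 2
T(U, k) = -14 (T(U, k) = 2 - 1*16 = 2 - 16 = -14)
J(f) = 4 (J(f) = (0 + 2)**2 = 2**2 = 4)
H = 5184 (H = (86 - 14)**2 = 72**2 = 5184)
H - Z(J(9)) = 5184 - (-483)/4 = 5184 - 1*(-483/4) = 5184 + 483/4 = 21219/4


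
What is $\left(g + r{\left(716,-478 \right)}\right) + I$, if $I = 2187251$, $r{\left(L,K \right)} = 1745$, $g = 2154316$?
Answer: $4343312$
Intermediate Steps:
$\left(g + r{\left(716,-478 \right)}\right) + I = \left(2154316 + 1745\right) + 2187251 = 2156061 + 2187251 = 4343312$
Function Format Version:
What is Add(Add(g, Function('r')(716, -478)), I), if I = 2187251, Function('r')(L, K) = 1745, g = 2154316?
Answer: 4343312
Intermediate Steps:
Add(Add(g, Function('r')(716, -478)), I) = Add(Add(2154316, 1745), 2187251) = Add(2156061, 2187251) = 4343312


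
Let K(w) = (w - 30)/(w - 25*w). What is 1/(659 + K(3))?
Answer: 8/5275 ≈ 0.0015166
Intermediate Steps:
K(w) = -(-30 + w)/(24*w) (K(w) = (-30 + w)/((-24*w)) = (-30 + w)*(-1/(24*w)) = -(-30 + w)/(24*w))
1/(659 + K(3)) = 1/(659 + (1/24)*(30 - 1*3)/3) = 1/(659 + (1/24)*(1/3)*(30 - 3)) = 1/(659 + (1/24)*(1/3)*27) = 1/(659 + 3/8) = 1/(5275/8) = 8/5275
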